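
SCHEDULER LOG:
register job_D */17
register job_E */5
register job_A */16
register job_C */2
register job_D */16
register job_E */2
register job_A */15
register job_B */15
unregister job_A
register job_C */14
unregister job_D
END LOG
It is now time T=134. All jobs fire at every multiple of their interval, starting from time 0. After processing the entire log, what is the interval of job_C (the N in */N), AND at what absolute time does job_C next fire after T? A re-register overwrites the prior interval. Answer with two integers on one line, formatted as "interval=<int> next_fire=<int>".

Answer: interval=14 next_fire=140

Derivation:
Op 1: register job_D */17 -> active={job_D:*/17}
Op 2: register job_E */5 -> active={job_D:*/17, job_E:*/5}
Op 3: register job_A */16 -> active={job_A:*/16, job_D:*/17, job_E:*/5}
Op 4: register job_C */2 -> active={job_A:*/16, job_C:*/2, job_D:*/17, job_E:*/5}
Op 5: register job_D */16 -> active={job_A:*/16, job_C:*/2, job_D:*/16, job_E:*/5}
Op 6: register job_E */2 -> active={job_A:*/16, job_C:*/2, job_D:*/16, job_E:*/2}
Op 7: register job_A */15 -> active={job_A:*/15, job_C:*/2, job_D:*/16, job_E:*/2}
Op 8: register job_B */15 -> active={job_A:*/15, job_B:*/15, job_C:*/2, job_D:*/16, job_E:*/2}
Op 9: unregister job_A -> active={job_B:*/15, job_C:*/2, job_D:*/16, job_E:*/2}
Op 10: register job_C */14 -> active={job_B:*/15, job_C:*/14, job_D:*/16, job_E:*/2}
Op 11: unregister job_D -> active={job_B:*/15, job_C:*/14, job_E:*/2}
Final interval of job_C = 14
Next fire of job_C after T=134: (134//14+1)*14 = 140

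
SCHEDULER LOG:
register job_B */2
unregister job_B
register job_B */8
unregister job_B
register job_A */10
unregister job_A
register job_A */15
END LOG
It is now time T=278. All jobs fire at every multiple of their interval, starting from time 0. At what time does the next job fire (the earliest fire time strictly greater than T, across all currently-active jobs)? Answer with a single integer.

Answer: 285

Derivation:
Op 1: register job_B */2 -> active={job_B:*/2}
Op 2: unregister job_B -> active={}
Op 3: register job_B */8 -> active={job_B:*/8}
Op 4: unregister job_B -> active={}
Op 5: register job_A */10 -> active={job_A:*/10}
Op 6: unregister job_A -> active={}
Op 7: register job_A */15 -> active={job_A:*/15}
  job_A: interval 15, next fire after T=278 is 285
Earliest fire time = 285 (job job_A)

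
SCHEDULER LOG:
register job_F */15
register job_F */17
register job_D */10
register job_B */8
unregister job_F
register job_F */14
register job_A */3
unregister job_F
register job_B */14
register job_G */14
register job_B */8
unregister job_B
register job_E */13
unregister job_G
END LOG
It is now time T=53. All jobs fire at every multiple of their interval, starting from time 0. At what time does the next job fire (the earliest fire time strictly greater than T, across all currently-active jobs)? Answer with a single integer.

Op 1: register job_F */15 -> active={job_F:*/15}
Op 2: register job_F */17 -> active={job_F:*/17}
Op 3: register job_D */10 -> active={job_D:*/10, job_F:*/17}
Op 4: register job_B */8 -> active={job_B:*/8, job_D:*/10, job_F:*/17}
Op 5: unregister job_F -> active={job_B:*/8, job_D:*/10}
Op 6: register job_F */14 -> active={job_B:*/8, job_D:*/10, job_F:*/14}
Op 7: register job_A */3 -> active={job_A:*/3, job_B:*/8, job_D:*/10, job_F:*/14}
Op 8: unregister job_F -> active={job_A:*/3, job_B:*/8, job_D:*/10}
Op 9: register job_B */14 -> active={job_A:*/3, job_B:*/14, job_D:*/10}
Op 10: register job_G */14 -> active={job_A:*/3, job_B:*/14, job_D:*/10, job_G:*/14}
Op 11: register job_B */8 -> active={job_A:*/3, job_B:*/8, job_D:*/10, job_G:*/14}
Op 12: unregister job_B -> active={job_A:*/3, job_D:*/10, job_G:*/14}
Op 13: register job_E */13 -> active={job_A:*/3, job_D:*/10, job_E:*/13, job_G:*/14}
Op 14: unregister job_G -> active={job_A:*/3, job_D:*/10, job_E:*/13}
  job_A: interval 3, next fire after T=53 is 54
  job_D: interval 10, next fire after T=53 is 60
  job_E: interval 13, next fire after T=53 is 65
Earliest fire time = 54 (job job_A)

Answer: 54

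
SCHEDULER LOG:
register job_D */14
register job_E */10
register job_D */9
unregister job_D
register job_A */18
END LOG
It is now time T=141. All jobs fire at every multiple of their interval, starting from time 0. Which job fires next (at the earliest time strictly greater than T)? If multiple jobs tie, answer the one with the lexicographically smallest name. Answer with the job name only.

Answer: job_A

Derivation:
Op 1: register job_D */14 -> active={job_D:*/14}
Op 2: register job_E */10 -> active={job_D:*/14, job_E:*/10}
Op 3: register job_D */9 -> active={job_D:*/9, job_E:*/10}
Op 4: unregister job_D -> active={job_E:*/10}
Op 5: register job_A */18 -> active={job_A:*/18, job_E:*/10}
  job_A: interval 18, next fire after T=141 is 144
  job_E: interval 10, next fire after T=141 is 150
Earliest = 144, winner (lex tiebreak) = job_A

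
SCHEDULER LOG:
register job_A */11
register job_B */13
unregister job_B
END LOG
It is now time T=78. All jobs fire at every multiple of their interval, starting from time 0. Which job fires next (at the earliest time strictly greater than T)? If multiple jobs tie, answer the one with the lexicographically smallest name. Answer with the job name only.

Op 1: register job_A */11 -> active={job_A:*/11}
Op 2: register job_B */13 -> active={job_A:*/11, job_B:*/13}
Op 3: unregister job_B -> active={job_A:*/11}
  job_A: interval 11, next fire after T=78 is 88
Earliest = 88, winner (lex tiebreak) = job_A

Answer: job_A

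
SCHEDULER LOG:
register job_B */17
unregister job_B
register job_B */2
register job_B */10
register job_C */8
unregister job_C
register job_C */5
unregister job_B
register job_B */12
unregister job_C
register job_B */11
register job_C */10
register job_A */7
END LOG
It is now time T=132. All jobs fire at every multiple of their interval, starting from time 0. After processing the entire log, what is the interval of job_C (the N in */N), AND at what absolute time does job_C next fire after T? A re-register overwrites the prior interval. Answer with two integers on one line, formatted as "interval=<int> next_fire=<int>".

Op 1: register job_B */17 -> active={job_B:*/17}
Op 2: unregister job_B -> active={}
Op 3: register job_B */2 -> active={job_B:*/2}
Op 4: register job_B */10 -> active={job_B:*/10}
Op 5: register job_C */8 -> active={job_B:*/10, job_C:*/8}
Op 6: unregister job_C -> active={job_B:*/10}
Op 7: register job_C */5 -> active={job_B:*/10, job_C:*/5}
Op 8: unregister job_B -> active={job_C:*/5}
Op 9: register job_B */12 -> active={job_B:*/12, job_C:*/5}
Op 10: unregister job_C -> active={job_B:*/12}
Op 11: register job_B */11 -> active={job_B:*/11}
Op 12: register job_C */10 -> active={job_B:*/11, job_C:*/10}
Op 13: register job_A */7 -> active={job_A:*/7, job_B:*/11, job_C:*/10}
Final interval of job_C = 10
Next fire of job_C after T=132: (132//10+1)*10 = 140

Answer: interval=10 next_fire=140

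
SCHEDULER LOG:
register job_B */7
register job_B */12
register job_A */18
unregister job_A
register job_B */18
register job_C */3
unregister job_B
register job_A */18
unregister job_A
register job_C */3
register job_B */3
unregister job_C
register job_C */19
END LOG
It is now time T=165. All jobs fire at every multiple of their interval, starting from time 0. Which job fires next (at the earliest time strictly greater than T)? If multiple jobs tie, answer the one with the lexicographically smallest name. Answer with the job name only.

Op 1: register job_B */7 -> active={job_B:*/7}
Op 2: register job_B */12 -> active={job_B:*/12}
Op 3: register job_A */18 -> active={job_A:*/18, job_B:*/12}
Op 4: unregister job_A -> active={job_B:*/12}
Op 5: register job_B */18 -> active={job_B:*/18}
Op 6: register job_C */3 -> active={job_B:*/18, job_C:*/3}
Op 7: unregister job_B -> active={job_C:*/3}
Op 8: register job_A */18 -> active={job_A:*/18, job_C:*/3}
Op 9: unregister job_A -> active={job_C:*/3}
Op 10: register job_C */3 -> active={job_C:*/3}
Op 11: register job_B */3 -> active={job_B:*/3, job_C:*/3}
Op 12: unregister job_C -> active={job_B:*/3}
Op 13: register job_C */19 -> active={job_B:*/3, job_C:*/19}
  job_B: interval 3, next fire after T=165 is 168
  job_C: interval 19, next fire after T=165 is 171
Earliest = 168, winner (lex tiebreak) = job_B

Answer: job_B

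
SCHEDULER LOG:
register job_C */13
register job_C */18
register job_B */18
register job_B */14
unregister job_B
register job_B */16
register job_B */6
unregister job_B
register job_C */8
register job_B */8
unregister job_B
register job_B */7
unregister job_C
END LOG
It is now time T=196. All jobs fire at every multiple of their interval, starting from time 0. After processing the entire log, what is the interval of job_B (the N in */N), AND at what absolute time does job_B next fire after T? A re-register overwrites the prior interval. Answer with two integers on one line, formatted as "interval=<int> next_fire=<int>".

Answer: interval=7 next_fire=203

Derivation:
Op 1: register job_C */13 -> active={job_C:*/13}
Op 2: register job_C */18 -> active={job_C:*/18}
Op 3: register job_B */18 -> active={job_B:*/18, job_C:*/18}
Op 4: register job_B */14 -> active={job_B:*/14, job_C:*/18}
Op 5: unregister job_B -> active={job_C:*/18}
Op 6: register job_B */16 -> active={job_B:*/16, job_C:*/18}
Op 7: register job_B */6 -> active={job_B:*/6, job_C:*/18}
Op 8: unregister job_B -> active={job_C:*/18}
Op 9: register job_C */8 -> active={job_C:*/8}
Op 10: register job_B */8 -> active={job_B:*/8, job_C:*/8}
Op 11: unregister job_B -> active={job_C:*/8}
Op 12: register job_B */7 -> active={job_B:*/7, job_C:*/8}
Op 13: unregister job_C -> active={job_B:*/7}
Final interval of job_B = 7
Next fire of job_B after T=196: (196//7+1)*7 = 203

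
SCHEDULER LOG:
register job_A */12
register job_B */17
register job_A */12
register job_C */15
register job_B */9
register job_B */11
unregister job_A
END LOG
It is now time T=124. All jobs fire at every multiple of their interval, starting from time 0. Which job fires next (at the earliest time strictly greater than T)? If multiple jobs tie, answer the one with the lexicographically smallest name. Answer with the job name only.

Op 1: register job_A */12 -> active={job_A:*/12}
Op 2: register job_B */17 -> active={job_A:*/12, job_B:*/17}
Op 3: register job_A */12 -> active={job_A:*/12, job_B:*/17}
Op 4: register job_C */15 -> active={job_A:*/12, job_B:*/17, job_C:*/15}
Op 5: register job_B */9 -> active={job_A:*/12, job_B:*/9, job_C:*/15}
Op 6: register job_B */11 -> active={job_A:*/12, job_B:*/11, job_C:*/15}
Op 7: unregister job_A -> active={job_B:*/11, job_C:*/15}
  job_B: interval 11, next fire after T=124 is 132
  job_C: interval 15, next fire after T=124 is 135
Earliest = 132, winner (lex tiebreak) = job_B

Answer: job_B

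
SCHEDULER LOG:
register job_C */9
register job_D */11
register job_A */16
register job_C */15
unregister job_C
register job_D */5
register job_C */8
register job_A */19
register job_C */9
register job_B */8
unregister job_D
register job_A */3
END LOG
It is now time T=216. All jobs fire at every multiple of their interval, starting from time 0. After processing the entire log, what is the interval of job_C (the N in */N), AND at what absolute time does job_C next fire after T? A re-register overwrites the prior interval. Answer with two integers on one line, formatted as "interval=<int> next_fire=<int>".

Answer: interval=9 next_fire=225

Derivation:
Op 1: register job_C */9 -> active={job_C:*/9}
Op 2: register job_D */11 -> active={job_C:*/9, job_D:*/11}
Op 3: register job_A */16 -> active={job_A:*/16, job_C:*/9, job_D:*/11}
Op 4: register job_C */15 -> active={job_A:*/16, job_C:*/15, job_D:*/11}
Op 5: unregister job_C -> active={job_A:*/16, job_D:*/11}
Op 6: register job_D */5 -> active={job_A:*/16, job_D:*/5}
Op 7: register job_C */8 -> active={job_A:*/16, job_C:*/8, job_D:*/5}
Op 8: register job_A */19 -> active={job_A:*/19, job_C:*/8, job_D:*/5}
Op 9: register job_C */9 -> active={job_A:*/19, job_C:*/9, job_D:*/5}
Op 10: register job_B */8 -> active={job_A:*/19, job_B:*/8, job_C:*/9, job_D:*/5}
Op 11: unregister job_D -> active={job_A:*/19, job_B:*/8, job_C:*/9}
Op 12: register job_A */3 -> active={job_A:*/3, job_B:*/8, job_C:*/9}
Final interval of job_C = 9
Next fire of job_C after T=216: (216//9+1)*9 = 225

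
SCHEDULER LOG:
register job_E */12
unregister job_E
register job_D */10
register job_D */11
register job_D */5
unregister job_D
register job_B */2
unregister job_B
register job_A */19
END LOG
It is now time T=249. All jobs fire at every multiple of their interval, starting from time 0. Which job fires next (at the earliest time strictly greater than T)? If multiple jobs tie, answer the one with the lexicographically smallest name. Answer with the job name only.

Answer: job_A

Derivation:
Op 1: register job_E */12 -> active={job_E:*/12}
Op 2: unregister job_E -> active={}
Op 3: register job_D */10 -> active={job_D:*/10}
Op 4: register job_D */11 -> active={job_D:*/11}
Op 5: register job_D */5 -> active={job_D:*/5}
Op 6: unregister job_D -> active={}
Op 7: register job_B */2 -> active={job_B:*/2}
Op 8: unregister job_B -> active={}
Op 9: register job_A */19 -> active={job_A:*/19}
  job_A: interval 19, next fire after T=249 is 266
Earliest = 266, winner (lex tiebreak) = job_A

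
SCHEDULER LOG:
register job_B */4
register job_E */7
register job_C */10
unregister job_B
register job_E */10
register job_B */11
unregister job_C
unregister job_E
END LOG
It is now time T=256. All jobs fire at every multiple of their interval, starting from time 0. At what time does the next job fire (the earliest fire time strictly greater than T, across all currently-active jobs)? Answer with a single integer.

Answer: 264

Derivation:
Op 1: register job_B */4 -> active={job_B:*/4}
Op 2: register job_E */7 -> active={job_B:*/4, job_E:*/7}
Op 3: register job_C */10 -> active={job_B:*/4, job_C:*/10, job_E:*/7}
Op 4: unregister job_B -> active={job_C:*/10, job_E:*/7}
Op 5: register job_E */10 -> active={job_C:*/10, job_E:*/10}
Op 6: register job_B */11 -> active={job_B:*/11, job_C:*/10, job_E:*/10}
Op 7: unregister job_C -> active={job_B:*/11, job_E:*/10}
Op 8: unregister job_E -> active={job_B:*/11}
  job_B: interval 11, next fire after T=256 is 264
Earliest fire time = 264 (job job_B)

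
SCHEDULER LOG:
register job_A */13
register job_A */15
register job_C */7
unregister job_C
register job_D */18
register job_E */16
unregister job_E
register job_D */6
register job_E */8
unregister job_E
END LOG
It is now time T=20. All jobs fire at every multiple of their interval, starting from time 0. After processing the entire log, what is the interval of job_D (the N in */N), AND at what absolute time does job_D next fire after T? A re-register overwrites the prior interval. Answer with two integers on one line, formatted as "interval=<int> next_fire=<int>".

Answer: interval=6 next_fire=24

Derivation:
Op 1: register job_A */13 -> active={job_A:*/13}
Op 2: register job_A */15 -> active={job_A:*/15}
Op 3: register job_C */7 -> active={job_A:*/15, job_C:*/7}
Op 4: unregister job_C -> active={job_A:*/15}
Op 5: register job_D */18 -> active={job_A:*/15, job_D:*/18}
Op 6: register job_E */16 -> active={job_A:*/15, job_D:*/18, job_E:*/16}
Op 7: unregister job_E -> active={job_A:*/15, job_D:*/18}
Op 8: register job_D */6 -> active={job_A:*/15, job_D:*/6}
Op 9: register job_E */8 -> active={job_A:*/15, job_D:*/6, job_E:*/8}
Op 10: unregister job_E -> active={job_A:*/15, job_D:*/6}
Final interval of job_D = 6
Next fire of job_D after T=20: (20//6+1)*6 = 24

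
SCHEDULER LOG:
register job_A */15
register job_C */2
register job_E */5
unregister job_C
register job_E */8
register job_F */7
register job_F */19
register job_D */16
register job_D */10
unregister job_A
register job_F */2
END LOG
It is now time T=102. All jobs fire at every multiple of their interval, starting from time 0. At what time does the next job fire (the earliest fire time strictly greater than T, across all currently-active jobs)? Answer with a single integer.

Answer: 104

Derivation:
Op 1: register job_A */15 -> active={job_A:*/15}
Op 2: register job_C */2 -> active={job_A:*/15, job_C:*/2}
Op 3: register job_E */5 -> active={job_A:*/15, job_C:*/2, job_E:*/5}
Op 4: unregister job_C -> active={job_A:*/15, job_E:*/5}
Op 5: register job_E */8 -> active={job_A:*/15, job_E:*/8}
Op 6: register job_F */7 -> active={job_A:*/15, job_E:*/8, job_F:*/7}
Op 7: register job_F */19 -> active={job_A:*/15, job_E:*/8, job_F:*/19}
Op 8: register job_D */16 -> active={job_A:*/15, job_D:*/16, job_E:*/8, job_F:*/19}
Op 9: register job_D */10 -> active={job_A:*/15, job_D:*/10, job_E:*/8, job_F:*/19}
Op 10: unregister job_A -> active={job_D:*/10, job_E:*/8, job_F:*/19}
Op 11: register job_F */2 -> active={job_D:*/10, job_E:*/8, job_F:*/2}
  job_D: interval 10, next fire after T=102 is 110
  job_E: interval 8, next fire after T=102 is 104
  job_F: interval 2, next fire after T=102 is 104
Earliest fire time = 104 (job job_E)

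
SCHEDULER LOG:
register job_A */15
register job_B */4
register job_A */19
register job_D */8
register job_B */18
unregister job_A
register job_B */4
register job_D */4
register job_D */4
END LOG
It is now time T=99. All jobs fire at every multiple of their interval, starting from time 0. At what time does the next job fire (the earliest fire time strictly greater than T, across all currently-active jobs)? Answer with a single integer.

Answer: 100

Derivation:
Op 1: register job_A */15 -> active={job_A:*/15}
Op 2: register job_B */4 -> active={job_A:*/15, job_B:*/4}
Op 3: register job_A */19 -> active={job_A:*/19, job_B:*/4}
Op 4: register job_D */8 -> active={job_A:*/19, job_B:*/4, job_D:*/8}
Op 5: register job_B */18 -> active={job_A:*/19, job_B:*/18, job_D:*/8}
Op 6: unregister job_A -> active={job_B:*/18, job_D:*/8}
Op 7: register job_B */4 -> active={job_B:*/4, job_D:*/8}
Op 8: register job_D */4 -> active={job_B:*/4, job_D:*/4}
Op 9: register job_D */4 -> active={job_B:*/4, job_D:*/4}
  job_B: interval 4, next fire after T=99 is 100
  job_D: interval 4, next fire after T=99 is 100
Earliest fire time = 100 (job job_B)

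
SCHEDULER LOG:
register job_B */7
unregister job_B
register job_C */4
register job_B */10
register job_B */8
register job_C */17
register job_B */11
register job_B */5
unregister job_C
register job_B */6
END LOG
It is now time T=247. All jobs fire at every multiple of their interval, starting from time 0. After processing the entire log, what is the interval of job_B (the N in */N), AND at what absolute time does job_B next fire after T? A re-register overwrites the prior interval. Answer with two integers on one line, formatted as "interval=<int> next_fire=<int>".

Op 1: register job_B */7 -> active={job_B:*/7}
Op 2: unregister job_B -> active={}
Op 3: register job_C */4 -> active={job_C:*/4}
Op 4: register job_B */10 -> active={job_B:*/10, job_C:*/4}
Op 5: register job_B */8 -> active={job_B:*/8, job_C:*/4}
Op 6: register job_C */17 -> active={job_B:*/8, job_C:*/17}
Op 7: register job_B */11 -> active={job_B:*/11, job_C:*/17}
Op 8: register job_B */5 -> active={job_B:*/5, job_C:*/17}
Op 9: unregister job_C -> active={job_B:*/5}
Op 10: register job_B */6 -> active={job_B:*/6}
Final interval of job_B = 6
Next fire of job_B after T=247: (247//6+1)*6 = 252

Answer: interval=6 next_fire=252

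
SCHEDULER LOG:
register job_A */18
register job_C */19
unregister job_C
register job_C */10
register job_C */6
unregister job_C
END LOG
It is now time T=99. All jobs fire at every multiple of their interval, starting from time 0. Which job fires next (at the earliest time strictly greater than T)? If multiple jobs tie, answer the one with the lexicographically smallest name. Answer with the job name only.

Answer: job_A

Derivation:
Op 1: register job_A */18 -> active={job_A:*/18}
Op 2: register job_C */19 -> active={job_A:*/18, job_C:*/19}
Op 3: unregister job_C -> active={job_A:*/18}
Op 4: register job_C */10 -> active={job_A:*/18, job_C:*/10}
Op 5: register job_C */6 -> active={job_A:*/18, job_C:*/6}
Op 6: unregister job_C -> active={job_A:*/18}
  job_A: interval 18, next fire after T=99 is 108
Earliest = 108, winner (lex tiebreak) = job_A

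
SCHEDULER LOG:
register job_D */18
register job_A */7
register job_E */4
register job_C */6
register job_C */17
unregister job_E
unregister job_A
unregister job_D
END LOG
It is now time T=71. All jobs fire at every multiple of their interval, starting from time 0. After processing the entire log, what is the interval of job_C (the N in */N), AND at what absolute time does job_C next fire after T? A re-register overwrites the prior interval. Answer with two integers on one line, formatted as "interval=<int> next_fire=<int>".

Op 1: register job_D */18 -> active={job_D:*/18}
Op 2: register job_A */7 -> active={job_A:*/7, job_D:*/18}
Op 3: register job_E */4 -> active={job_A:*/7, job_D:*/18, job_E:*/4}
Op 4: register job_C */6 -> active={job_A:*/7, job_C:*/6, job_D:*/18, job_E:*/4}
Op 5: register job_C */17 -> active={job_A:*/7, job_C:*/17, job_D:*/18, job_E:*/4}
Op 6: unregister job_E -> active={job_A:*/7, job_C:*/17, job_D:*/18}
Op 7: unregister job_A -> active={job_C:*/17, job_D:*/18}
Op 8: unregister job_D -> active={job_C:*/17}
Final interval of job_C = 17
Next fire of job_C after T=71: (71//17+1)*17 = 85

Answer: interval=17 next_fire=85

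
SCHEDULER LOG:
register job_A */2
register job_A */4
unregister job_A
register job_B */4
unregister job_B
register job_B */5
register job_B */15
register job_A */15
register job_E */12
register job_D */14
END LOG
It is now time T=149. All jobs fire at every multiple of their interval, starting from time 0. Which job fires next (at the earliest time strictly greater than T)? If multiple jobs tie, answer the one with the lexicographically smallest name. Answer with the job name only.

Op 1: register job_A */2 -> active={job_A:*/2}
Op 2: register job_A */4 -> active={job_A:*/4}
Op 3: unregister job_A -> active={}
Op 4: register job_B */4 -> active={job_B:*/4}
Op 5: unregister job_B -> active={}
Op 6: register job_B */5 -> active={job_B:*/5}
Op 7: register job_B */15 -> active={job_B:*/15}
Op 8: register job_A */15 -> active={job_A:*/15, job_B:*/15}
Op 9: register job_E */12 -> active={job_A:*/15, job_B:*/15, job_E:*/12}
Op 10: register job_D */14 -> active={job_A:*/15, job_B:*/15, job_D:*/14, job_E:*/12}
  job_A: interval 15, next fire after T=149 is 150
  job_B: interval 15, next fire after T=149 is 150
  job_D: interval 14, next fire after T=149 is 154
  job_E: interval 12, next fire after T=149 is 156
Earliest = 150, winner (lex tiebreak) = job_A

Answer: job_A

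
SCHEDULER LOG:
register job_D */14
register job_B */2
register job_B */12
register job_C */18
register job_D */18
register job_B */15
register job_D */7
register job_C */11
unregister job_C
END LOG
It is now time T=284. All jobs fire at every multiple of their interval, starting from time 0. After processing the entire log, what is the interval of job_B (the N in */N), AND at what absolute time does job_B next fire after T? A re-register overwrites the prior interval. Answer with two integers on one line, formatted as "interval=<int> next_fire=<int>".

Op 1: register job_D */14 -> active={job_D:*/14}
Op 2: register job_B */2 -> active={job_B:*/2, job_D:*/14}
Op 3: register job_B */12 -> active={job_B:*/12, job_D:*/14}
Op 4: register job_C */18 -> active={job_B:*/12, job_C:*/18, job_D:*/14}
Op 5: register job_D */18 -> active={job_B:*/12, job_C:*/18, job_D:*/18}
Op 6: register job_B */15 -> active={job_B:*/15, job_C:*/18, job_D:*/18}
Op 7: register job_D */7 -> active={job_B:*/15, job_C:*/18, job_D:*/7}
Op 8: register job_C */11 -> active={job_B:*/15, job_C:*/11, job_D:*/7}
Op 9: unregister job_C -> active={job_B:*/15, job_D:*/7}
Final interval of job_B = 15
Next fire of job_B after T=284: (284//15+1)*15 = 285

Answer: interval=15 next_fire=285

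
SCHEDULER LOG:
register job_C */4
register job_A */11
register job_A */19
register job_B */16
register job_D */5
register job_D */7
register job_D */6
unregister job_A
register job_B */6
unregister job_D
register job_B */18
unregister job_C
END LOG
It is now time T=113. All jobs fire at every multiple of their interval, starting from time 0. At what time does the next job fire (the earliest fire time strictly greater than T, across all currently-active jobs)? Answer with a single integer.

Answer: 126

Derivation:
Op 1: register job_C */4 -> active={job_C:*/4}
Op 2: register job_A */11 -> active={job_A:*/11, job_C:*/4}
Op 3: register job_A */19 -> active={job_A:*/19, job_C:*/4}
Op 4: register job_B */16 -> active={job_A:*/19, job_B:*/16, job_C:*/4}
Op 5: register job_D */5 -> active={job_A:*/19, job_B:*/16, job_C:*/4, job_D:*/5}
Op 6: register job_D */7 -> active={job_A:*/19, job_B:*/16, job_C:*/4, job_D:*/7}
Op 7: register job_D */6 -> active={job_A:*/19, job_B:*/16, job_C:*/4, job_D:*/6}
Op 8: unregister job_A -> active={job_B:*/16, job_C:*/4, job_D:*/6}
Op 9: register job_B */6 -> active={job_B:*/6, job_C:*/4, job_D:*/6}
Op 10: unregister job_D -> active={job_B:*/6, job_C:*/4}
Op 11: register job_B */18 -> active={job_B:*/18, job_C:*/4}
Op 12: unregister job_C -> active={job_B:*/18}
  job_B: interval 18, next fire after T=113 is 126
Earliest fire time = 126 (job job_B)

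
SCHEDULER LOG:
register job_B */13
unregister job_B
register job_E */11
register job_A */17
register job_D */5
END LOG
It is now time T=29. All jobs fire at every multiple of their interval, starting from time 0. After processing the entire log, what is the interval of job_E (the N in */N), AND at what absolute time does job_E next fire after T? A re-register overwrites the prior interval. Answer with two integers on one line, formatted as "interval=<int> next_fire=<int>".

Op 1: register job_B */13 -> active={job_B:*/13}
Op 2: unregister job_B -> active={}
Op 3: register job_E */11 -> active={job_E:*/11}
Op 4: register job_A */17 -> active={job_A:*/17, job_E:*/11}
Op 5: register job_D */5 -> active={job_A:*/17, job_D:*/5, job_E:*/11}
Final interval of job_E = 11
Next fire of job_E after T=29: (29//11+1)*11 = 33

Answer: interval=11 next_fire=33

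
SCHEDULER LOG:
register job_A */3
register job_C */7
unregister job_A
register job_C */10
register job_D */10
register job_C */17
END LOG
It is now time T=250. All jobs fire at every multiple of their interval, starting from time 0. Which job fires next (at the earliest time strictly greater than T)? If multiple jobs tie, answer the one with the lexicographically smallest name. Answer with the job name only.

Answer: job_C

Derivation:
Op 1: register job_A */3 -> active={job_A:*/3}
Op 2: register job_C */7 -> active={job_A:*/3, job_C:*/7}
Op 3: unregister job_A -> active={job_C:*/7}
Op 4: register job_C */10 -> active={job_C:*/10}
Op 5: register job_D */10 -> active={job_C:*/10, job_D:*/10}
Op 6: register job_C */17 -> active={job_C:*/17, job_D:*/10}
  job_C: interval 17, next fire after T=250 is 255
  job_D: interval 10, next fire after T=250 is 260
Earliest = 255, winner (lex tiebreak) = job_C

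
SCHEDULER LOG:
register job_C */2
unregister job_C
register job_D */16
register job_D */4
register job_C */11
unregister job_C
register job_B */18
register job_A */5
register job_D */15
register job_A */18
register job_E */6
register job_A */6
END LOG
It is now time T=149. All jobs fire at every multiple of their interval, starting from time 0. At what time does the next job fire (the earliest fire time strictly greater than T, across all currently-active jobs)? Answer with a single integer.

Op 1: register job_C */2 -> active={job_C:*/2}
Op 2: unregister job_C -> active={}
Op 3: register job_D */16 -> active={job_D:*/16}
Op 4: register job_D */4 -> active={job_D:*/4}
Op 5: register job_C */11 -> active={job_C:*/11, job_D:*/4}
Op 6: unregister job_C -> active={job_D:*/4}
Op 7: register job_B */18 -> active={job_B:*/18, job_D:*/4}
Op 8: register job_A */5 -> active={job_A:*/5, job_B:*/18, job_D:*/4}
Op 9: register job_D */15 -> active={job_A:*/5, job_B:*/18, job_D:*/15}
Op 10: register job_A */18 -> active={job_A:*/18, job_B:*/18, job_D:*/15}
Op 11: register job_E */6 -> active={job_A:*/18, job_B:*/18, job_D:*/15, job_E:*/6}
Op 12: register job_A */6 -> active={job_A:*/6, job_B:*/18, job_D:*/15, job_E:*/6}
  job_A: interval 6, next fire after T=149 is 150
  job_B: interval 18, next fire after T=149 is 162
  job_D: interval 15, next fire after T=149 is 150
  job_E: interval 6, next fire after T=149 is 150
Earliest fire time = 150 (job job_A)

Answer: 150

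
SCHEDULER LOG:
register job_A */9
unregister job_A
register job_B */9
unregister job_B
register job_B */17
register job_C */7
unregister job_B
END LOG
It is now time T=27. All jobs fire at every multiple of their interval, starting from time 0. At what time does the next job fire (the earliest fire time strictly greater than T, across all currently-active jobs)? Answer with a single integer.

Op 1: register job_A */9 -> active={job_A:*/9}
Op 2: unregister job_A -> active={}
Op 3: register job_B */9 -> active={job_B:*/9}
Op 4: unregister job_B -> active={}
Op 5: register job_B */17 -> active={job_B:*/17}
Op 6: register job_C */7 -> active={job_B:*/17, job_C:*/7}
Op 7: unregister job_B -> active={job_C:*/7}
  job_C: interval 7, next fire after T=27 is 28
Earliest fire time = 28 (job job_C)

Answer: 28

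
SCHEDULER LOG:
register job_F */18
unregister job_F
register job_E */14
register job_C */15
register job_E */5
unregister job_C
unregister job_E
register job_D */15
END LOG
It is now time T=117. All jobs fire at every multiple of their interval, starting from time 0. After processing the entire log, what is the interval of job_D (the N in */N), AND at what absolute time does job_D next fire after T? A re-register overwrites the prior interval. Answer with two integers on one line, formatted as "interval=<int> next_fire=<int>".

Op 1: register job_F */18 -> active={job_F:*/18}
Op 2: unregister job_F -> active={}
Op 3: register job_E */14 -> active={job_E:*/14}
Op 4: register job_C */15 -> active={job_C:*/15, job_E:*/14}
Op 5: register job_E */5 -> active={job_C:*/15, job_E:*/5}
Op 6: unregister job_C -> active={job_E:*/5}
Op 7: unregister job_E -> active={}
Op 8: register job_D */15 -> active={job_D:*/15}
Final interval of job_D = 15
Next fire of job_D after T=117: (117//15+1)*15 = 120

Answer: interval=15 next_fire=120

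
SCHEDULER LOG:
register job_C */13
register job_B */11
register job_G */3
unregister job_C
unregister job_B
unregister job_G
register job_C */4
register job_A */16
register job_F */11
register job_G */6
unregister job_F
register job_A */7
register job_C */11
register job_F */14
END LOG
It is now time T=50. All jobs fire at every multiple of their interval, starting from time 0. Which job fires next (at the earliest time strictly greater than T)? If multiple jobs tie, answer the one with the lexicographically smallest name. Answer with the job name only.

Answer: job_G

Derivation:
Op 1: register job_C */13 -> active={job_C:*/13}
Op 2: register job_B */11 -> active={job_B:*/11, job_C:*/13}
Op 3: register job_G */3 -> active={job_B:*/11, job_C:*/13, job_G:*/3}
Op 4: unregister job_C -> active={job_B:*/11, job_G:*/3}
Op 5: unregister job_B -> active={job_G:*/3}
Op 6: unregister job_G -> active={}
Op 7: register job_C */4 -> active={job_C:*/4}
Op 8: register job_A */16 -> active={job_A:*/16, job_C:*/4}
Op 9: register job_F */11 -> active={job_A:*/16, job_C:*/4, job_F:*/11}
Op 10: register job_G */6 -> active={job_A:*/16, job_C:*/4, job_F:*/11, job_G:*/6}
Op 11: unregister job_F -> active={job_A:*/16, job_C:*/4, job_G:*/6}
Op 12: register job_A */7 -> active={job_A:*/7, job_C:*/4, job_G:*/6}
Op 13: register job_C */11 -> active={job_A:*/7, job_C:*/11, job_G:*/6}
Op 14: register job_F */14 -> active={job_A:*/7, job_C:*/11, job_F:*/14, job_G:*/6}
  job_A: interval 7, next fire after T=50 is 56
  job_C: interval 11, next fire after T=50 is 55
  job_F: interval 14, next fire after T=50 is 56
  job_G: interval 6, next fire after T=50 is 54
Earliest = 54, winner (lex tiebreak) = job_G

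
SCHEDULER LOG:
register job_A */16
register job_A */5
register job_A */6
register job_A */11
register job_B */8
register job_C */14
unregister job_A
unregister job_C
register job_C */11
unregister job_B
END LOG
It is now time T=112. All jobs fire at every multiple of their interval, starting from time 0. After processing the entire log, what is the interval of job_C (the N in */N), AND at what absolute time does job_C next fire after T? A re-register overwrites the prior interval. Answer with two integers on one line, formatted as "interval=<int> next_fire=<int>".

Answer: interval=11 next_fire=121

Derivation:
Op 1: register job_A */16 -> active={job_A:*/16}
Op 2: register job_A */5 -> active={job_A:*/5}
Op 3: register job_A */6 -> active={job_A:*/6}
Op 4: register job_A */11 -> active={job_A:*/11}
Op 5: register job_B */8 -> active={job_A:*/11, job_B:*/8}
Op 6: register job_C */14 -> active={job_A:*/11, job_B:*/8, job_C:*/14}
Op 7: unregister job_A -> active={job_B:*/8, job_C:*/14}
Op 8: unregister job_C -> active={job_B:*/8}
Op 9: register job_C */11 -> active={job_B:*/8, job_C:*/11}
Op 10: unregister job_B -> active={job_C:*/11}
Final interval of job_C = 11
Next fire of job_C after T=112: (112//11+1)*11 = 121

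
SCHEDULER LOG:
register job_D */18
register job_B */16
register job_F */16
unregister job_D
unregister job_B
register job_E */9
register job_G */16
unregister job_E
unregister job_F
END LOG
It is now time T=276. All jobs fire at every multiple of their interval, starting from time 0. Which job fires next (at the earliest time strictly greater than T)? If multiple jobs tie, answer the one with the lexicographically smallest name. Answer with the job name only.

Op 1: register job_D */18 -> active={job_D:*/18}
Op 2: register job_B */16 -> active={job_B:*/16, job_D:*/18}
Op 3: register job_F */16 -> active={job_B:*/16, job_D:*/18, job_F:*/16}
Op 4: unregister job_D -> active={job_B:*/16, job_F:*/16}
Op 5: unregister job_B -> active={job_F:*/16}
Op 6: register job_E */9 -> active={job_E:*/9, job_F:*/16}
Op 7: register job_G */16 -> active={job_E:*/9, job_F:*/16, job_G:*/16}
Op 8: unregister job_E -> active={job_F:*/16, job_G:*/16}
Op 9: unregister job_F -> active={job_G:*/16}
  job_G: interval 16, next fire after T=276 is 288
Earliest = 288, winner (lex tiebreak) = job_G

Answer: job_G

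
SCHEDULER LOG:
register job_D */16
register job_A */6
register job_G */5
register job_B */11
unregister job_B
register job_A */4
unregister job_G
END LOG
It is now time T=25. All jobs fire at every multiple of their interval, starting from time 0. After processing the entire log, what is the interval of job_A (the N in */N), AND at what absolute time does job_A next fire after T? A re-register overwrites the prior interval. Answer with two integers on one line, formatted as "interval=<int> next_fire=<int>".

Answer: interval=4 next_fire=28

Derivation:
Op 1: register job_D */16 -> active={job_D:*/16}
Op 2: register job_A */6 -> active={job_A:*/6, job_D:*/16}
Op 3: register job_G */5 -> active={job_A:*/6, job_D:*/16, job_G:*/5}
Op 4: register job_B */11 -> active={job_A:*/6, job_B:*/11, job_D:*/16, job_G:*/5}
Op 5: unregister job_B -> active={job_A:*/6, job_D:*/16, job_G:*/5}
Op 6: register job_A */4 -> active={job_A:*/4, job_D:*/16, job_G:*/5}
Op 7: unregister job_G -> active={job_A:*/4, job_D:*/16}
Final interval of job_A = 4
Next fire of job_A after T=25: (25//4+1)*4 = 28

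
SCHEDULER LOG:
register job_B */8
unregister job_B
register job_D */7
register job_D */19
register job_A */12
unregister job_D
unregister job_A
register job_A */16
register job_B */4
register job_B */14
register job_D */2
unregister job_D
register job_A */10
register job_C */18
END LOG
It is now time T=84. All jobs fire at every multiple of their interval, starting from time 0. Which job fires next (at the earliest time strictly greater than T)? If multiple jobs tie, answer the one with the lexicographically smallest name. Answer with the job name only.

Op 1: register job_B */8 -> active={job_B:*/8}
Op 2: unregister job_B -> active={}
Op 3: register job_D */7 -> active={job_D:*/7}
Op 4: register job_D */19 -> active={job_D:*/19}
Op 5: register job_A */12 -> active={job_A:*/12, job_D:*/19}
Op 6: unregister job_D -> active={job_A:*/12}
Op 7: unregister job_A -> active={}
Op 8: register job_A */16 -> active={job_A:*/16}
Op 9: register job_B */4 -> active={job_A:*/16, job_B:*/4}
Op 10: register job_B */14 -> active={job_A:*/16, job_B:*/14}
Op 11: register job_D */2 -> active={job_A:*/16, job_B:*/14, job_D:*/2}
Op 12: unregister job_D -> active={job_A:*/16, job_B:*/14}
Op 13: register job_A */10 -> active={job_A:*/10, job_B:*/14}
Op 14: register job_C */18 -> active={job_A:*/10, job_B:*/14, job_C:*/18}
  job_A: interval 10, next fire after T=84 is 90
  job_B: interval 14, next fire after T=84 is 98
  job_C: interval 18, next fire after T=84 is 90
Earliest = 90, winner (lex tiebreak) = job_A

Answer: job_A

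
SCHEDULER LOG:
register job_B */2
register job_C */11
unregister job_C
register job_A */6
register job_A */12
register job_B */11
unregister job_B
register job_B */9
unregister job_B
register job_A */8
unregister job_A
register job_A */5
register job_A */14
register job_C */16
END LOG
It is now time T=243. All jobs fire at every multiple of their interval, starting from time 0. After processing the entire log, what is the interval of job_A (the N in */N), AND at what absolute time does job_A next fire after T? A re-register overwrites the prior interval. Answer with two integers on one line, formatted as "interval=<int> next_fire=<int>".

Op 1: register job_B */2 -> active={job_B:*/2}
Op 2: register job_C */11 -> active={job_B:*/2, job_C:*/11}
Op 3: unregister job_C -> active={job_B:*/2}
Op 4: register job_A */6 -> active={job_A:*/6, job_B:*/2}
Op 5: register job_A */12 -> active={job_A:*/12, job_B:*/2}
Op 6: register job_B */11 -> active={job_A:*/12, job_B:*/11}
Op 7: unregister job_B -> active={job_A:*/12}
Op 8: register job_B */9 -> active={job_A:*/12, job_B:*/9}
Op 9: unregister job_B -> active={job_A:*/12}
Op 10: register job_A */8 -> active={job_A:*/8}
Op 11: unregister job_A -> active={}
Op 12: register job_A */5 -> active={job_A:*/5}
Op 13: register job_A */14 -> active={job_A:*/14}
Op 14: register job_C */16 -> active={job_A:*/14, job_C:*/16}
Final interval of job_A = 14
Next fire of job_A after T=243: (243//14+1)*14 = 252

Answer: interval=14 next_fire=252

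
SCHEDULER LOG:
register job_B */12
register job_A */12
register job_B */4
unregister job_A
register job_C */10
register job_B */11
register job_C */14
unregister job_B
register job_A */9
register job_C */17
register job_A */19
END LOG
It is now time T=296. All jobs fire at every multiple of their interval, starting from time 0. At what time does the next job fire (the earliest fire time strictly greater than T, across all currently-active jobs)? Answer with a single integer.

Op 1: register job_B */12 -> active={job_B:*/12}
Op 2: register job_A */12 -> active={job_A:*/12, job_B:*/12}
Op 3: register job_B */4 -> active={job_A:*/12, job_B:*/4}
Op 4: unregister job_A -> active={job_B:*/4}
Op 5: register job_C */10 -> active={job_B:*/4, job_C:*/10}
Op 6: register job_B */11 -> active={job_B:*/11, job_C:*/10}
Op 7: register job_C */14 -> active={job_B:*/11, job_C:*/14}
Op 8: unregister job_B -> active={job_C:*/14}
Op 9: register job_A */9 -> active={job_A:*/9, job_C:*/14}
Op 10: register job_C */17 -> active={job_A:*/9, job_C:*/17}
Op 11: register job_A */19 -> active={job_A:*/19, job_C:*/17}
  job_A: interval 19, next fire after T=296 is 304
  job_C: interval 17, next fire after T=296 is 306
Earliest fire time = 304 (job job_A)

Answer: 304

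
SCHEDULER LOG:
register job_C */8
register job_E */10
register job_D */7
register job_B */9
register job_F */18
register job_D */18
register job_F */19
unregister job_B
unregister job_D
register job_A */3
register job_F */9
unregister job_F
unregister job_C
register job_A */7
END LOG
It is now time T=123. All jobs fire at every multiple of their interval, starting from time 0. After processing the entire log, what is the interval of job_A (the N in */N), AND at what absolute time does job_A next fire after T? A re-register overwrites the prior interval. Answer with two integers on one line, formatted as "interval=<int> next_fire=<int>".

Answer: interval=7 next_fire=126

Derivation:
Op 1: register job_C */8 -> active={job_C:*/8}
Op 2: register job_E */10 -> active={job_C:*/8, job_E:*/10}
Op 3: register job_D */7 -> active={job_C:*/8, job_D:*/7, job_E:*/10}
Op 4: register job_B */9 -> active={job_B:*/9, job_C:*/8, job_D:*/7, job_E:*/10}
Op 5: register job_F */18 -> active={job_B:*/9, job_C:*/8, job_D:*/7, job_E:*/10, job_F:*/18}
Op 6: register job_D */18 -> active={job_B:*/9, job_C:*/8, job_D:*/18, job_E:*/10, job_F:*/18}
Op 7: register job_F */19 -> active={job_B:*/9, job_C:*/8, job_D:*/18, job_E:*/10, job_F:*/19}
Op 8: unregister job_B -> active={job_C:*/8, job_D:*/18, job_E:*/10, job_F:*/19}
Op 9: unregister job_D -> active={job_C:*/8, job_E:*/10, job_F:*/19}
Op 10: register job_A */3 -> active={job_A:*/3, job_C:*/8, job_E:*/10, job_F:*/19}
Op 11: register job_F */9 -> active={job_A:*/3, job_C:*/8, job_E:*/10, job_F:*/9}
Op 12: unregister job_F -> active={job_A:*/3, job_C:*/8, job_E:*/10}
Op 13: unregister job_C -> active={job_A:*/3, job_E:*/10}
Op 14: register job_A */7 -> active={job_A:*/7, job_E:*/10}
Final interval of job_A = 7
Next fire of job_A after T=123: (123//7+1)*7 = 126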